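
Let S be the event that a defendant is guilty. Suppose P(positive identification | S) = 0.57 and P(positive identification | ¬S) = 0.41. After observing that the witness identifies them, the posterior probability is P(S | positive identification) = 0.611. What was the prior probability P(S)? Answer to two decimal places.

P(S) = 0.53

Bayes' rule in odds form gives O(S|E) = O(S)·[P(E|S)/P(E|¬S)], hence O(S) = O(S|E)/LR.
Posterior odds = 0.611/(1−0.611) = 1.5707. LR = 0.57/0.41 = 1.3902.
Prior odds = 1.5707/1.3902 = 1.1298, so P(S) = 1.1298/(1+1.1298) ≈ 0.53.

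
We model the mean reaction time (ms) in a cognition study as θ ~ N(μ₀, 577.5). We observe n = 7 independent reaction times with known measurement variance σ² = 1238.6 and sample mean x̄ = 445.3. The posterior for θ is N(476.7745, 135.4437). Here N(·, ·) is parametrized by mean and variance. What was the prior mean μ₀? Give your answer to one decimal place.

With known observation variance, the Normal–Normal posterior has precision τ_n = τ₀ + n/σ² and mean μ_n = (τ₀μ₀ + (n/σ²)x̄)/τ_n.
Here τ₀ = 1/577.5 = 0.001732 and τ_data = 7/1238.6 = 0.005652, so τ_n = 0.007384.
Rearranging for μ₀: μ₀ = (μ_n·τ_n − τ_data·x̄)/τ₀ = (476.7745·0.007384 − 0.005652·445.3) / 0.001732 = 1.003667/0.001732 ≈ 579.5.

μ₀ = 579.5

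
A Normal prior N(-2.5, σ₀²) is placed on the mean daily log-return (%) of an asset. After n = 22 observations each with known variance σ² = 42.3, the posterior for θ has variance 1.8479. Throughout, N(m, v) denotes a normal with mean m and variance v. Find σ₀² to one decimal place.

σ₀² = 47.5

For the Normal–Normal model with known σ², precisions add: τ_n = τ₀ + n/σ².
So 1/σ₀² = 1/1.8479 − 22/42.3 = 0.541155 − 0.520095 = 0.021060.
Hence σ₀² = 1/0.021060 ≈ 47.5.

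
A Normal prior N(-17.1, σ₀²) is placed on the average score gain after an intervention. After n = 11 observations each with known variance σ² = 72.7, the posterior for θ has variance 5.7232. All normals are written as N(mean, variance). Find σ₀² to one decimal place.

σ₀² = 42.7

For the Normal–Normal model with known σ², precisions add: τ_n = τ₀ + n/σ².
So 1/σ₀² = 1/5.7232 − 11/72.7 = 0.174727 − 0.151307 = 0.023420.
Hence σ₀² = 1/0.023420 ≈ 42.7.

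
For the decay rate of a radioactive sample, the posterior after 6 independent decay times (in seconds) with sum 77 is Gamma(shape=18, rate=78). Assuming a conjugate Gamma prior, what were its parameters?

For an exponential likelihood with a Gamma(α, β) prior on the rate, n observations with total T give posterior Gamma(α+n, β+T).
So α = 18 − 6 = 12 and β = 78 − 77 = 1.

Gamma(shape=12, rate=1)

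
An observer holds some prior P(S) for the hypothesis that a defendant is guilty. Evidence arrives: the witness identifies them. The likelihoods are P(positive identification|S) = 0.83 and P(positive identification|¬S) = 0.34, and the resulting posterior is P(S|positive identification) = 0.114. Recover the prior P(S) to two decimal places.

P(S) = 0.05

Bayes' rule in odds form gives O(S|E) = O(S)·[P(E|S)/P(E|¬S)], hence O(S) = O(S|E)/LR.
Posterior odds = 0.114/(1−0.114) = 0.1287. LR = 0.83/0.34 = 2.4412.
Prior odds = 0.1287/2.4412 = 0.0527, so P(S) = 0.0527/(1+0.0527) ≈ 0.05.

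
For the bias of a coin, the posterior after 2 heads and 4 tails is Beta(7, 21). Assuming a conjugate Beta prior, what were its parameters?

Beta(5, 17)

Beta is conjugate to the binomial likelihood: posterior = Beta(a+s, b+f).
Subtract the data counts: 7−2=5, 21−4=17.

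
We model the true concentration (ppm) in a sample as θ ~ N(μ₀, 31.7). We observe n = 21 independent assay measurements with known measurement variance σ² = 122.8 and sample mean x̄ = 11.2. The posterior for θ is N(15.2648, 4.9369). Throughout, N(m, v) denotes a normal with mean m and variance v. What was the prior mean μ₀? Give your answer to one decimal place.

μ₀ = 37.3

With known observation variance, the Normal–Normal posterior has precision τ_n = τ₀ + n/σ² and mean μ_n = (τ₀μ₀ + (n/σ²)x̄)/τ_n.
Here τ₀ = 1/31.7 = 0.031546 and τ_data = 21/122.8 = 0.171010, so τ_n = 0.202556.
Rearranging for μ₀: μ₀ = (μ_n·τ_n − τ_data·x̄)/τ₀ = (15.2648·0.202556 − 0.171010·11.2) / 0.031546 = 1.176665/0.031546 ≈ 37.3.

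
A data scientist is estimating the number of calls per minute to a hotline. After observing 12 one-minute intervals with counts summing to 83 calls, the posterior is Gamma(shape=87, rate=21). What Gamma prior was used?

A Gamma(α, β) prior (rate parametrization) on a Poisson rate with n observations summing to S gives posterior Gamma(α+S, β+n).
So α = 87 − 83 = 4 and β = 21 − 12 = 9.

Gamma(shape=4, rate=9)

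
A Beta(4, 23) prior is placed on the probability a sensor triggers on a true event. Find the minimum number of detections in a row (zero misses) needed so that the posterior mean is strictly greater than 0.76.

After k detections and 0 misses the posterior is Beta(4+k, 23), with mean (4+k)/(4+23+k).
Set (4+k)/(27+k) > 0.76 and solve: k > (0.76·27 − 4)/(1 − 0.76) = 68.833.
The smallest integer exceeding 68.833 is 69, and checking k=69: (73)/(96) = 0.7604 > 0.76.

k = 69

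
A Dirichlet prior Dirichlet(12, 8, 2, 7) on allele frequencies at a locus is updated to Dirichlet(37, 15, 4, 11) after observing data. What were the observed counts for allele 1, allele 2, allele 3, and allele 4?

For a Dirichlet(α) prior with multinomial counts c, the posterior is Dirichlet(α + c) componentwise.
Counts are posterior − prior componentwise: 37−12=25, 15−8=7, 4−2=2, 11−7=4.

counts (25, 7, 2, 4)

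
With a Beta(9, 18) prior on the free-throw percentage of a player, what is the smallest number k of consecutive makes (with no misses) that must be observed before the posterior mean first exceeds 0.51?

k = 10

After k makes and 0 misses the posterior is Beta(9+k, 18), with mean (9+k)/(9+18+k).
Set (9+k)/(27+k) > 0.51 and solve: k > (0.51·27 − 9)/(1 − 0.51) = 9.735.
The smallest integer exceeding 9.735 is 10, and checking k=10: (19)/(37) = 0.5135 > 0.51.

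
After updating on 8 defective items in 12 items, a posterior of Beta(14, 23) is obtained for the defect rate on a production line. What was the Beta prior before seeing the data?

A Beta(α, β) prior with s successes and f failures in binomial data gives a Beta(α+s, β+f) posterior.
Subtract the data counts: 14−8=6, 23−4=19.

Beta(6, 19)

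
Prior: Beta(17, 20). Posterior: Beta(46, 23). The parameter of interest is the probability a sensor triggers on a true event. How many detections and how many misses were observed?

Beta is conjugate to the binomial likelihood: posterior = Beta(α+s, β+f).
So s = 46 − 17 = 29 and f = 23 − 20 = 3.

29 detections and 3 misses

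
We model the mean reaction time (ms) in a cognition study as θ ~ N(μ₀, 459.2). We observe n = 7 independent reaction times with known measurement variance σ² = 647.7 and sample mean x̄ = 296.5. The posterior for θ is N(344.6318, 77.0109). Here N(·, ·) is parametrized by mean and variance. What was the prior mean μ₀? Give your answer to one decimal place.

The posterior mean is a precision-weighted average: μ_n = (τ₀μ₀ + τ_data·x̄)/(τ₀+τ_data), with τ₀=1/σ₀² and τ_data=n/σ².
Here τ₀ = 1/459.2 = 0.002178 and τ_data = 7/647.7 = 0.010807, so τ_n = 0.012985.
Rearranging for μ₀: μ₀ = (μ_n·τ_n − τ_data·x̄)/τ₀ = (344.6318·0.012985 − 0.010807·296.5) / 0.002178 = 1.270768/0.002178 ≈ 583.5.

μ₀ = 583.5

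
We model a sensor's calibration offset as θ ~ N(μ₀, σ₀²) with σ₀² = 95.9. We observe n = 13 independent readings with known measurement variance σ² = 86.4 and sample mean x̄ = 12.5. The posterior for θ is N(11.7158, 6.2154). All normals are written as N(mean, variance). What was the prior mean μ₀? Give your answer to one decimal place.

With known observation variance, the Normal–Normal posterior has precision τ_n = τ₀ + n/σ² and mean μ_n = (τ₀μ₀ + (n/σ²)x̄)/τ_n.
Here τ₀ = 1/95.9 = 0.010428 and τ_data = 13/86.4 = 0.150463, so τ_n = 0.160891.
Rearranging for μ₀: μ₀ = (μ_n·τ_n − τ_data·x̄)/τ₀ = (11.7158·0.160891 − 0.150463·12.5) / 0.010428 = 0.004179/0.010428 ≈ 0.4.

μ₀ = 0.4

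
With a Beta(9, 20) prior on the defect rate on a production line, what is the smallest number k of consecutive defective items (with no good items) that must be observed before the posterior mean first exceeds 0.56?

k = 17

After k defective items and 0 good items the posterior is Beta(9+k, 20), with mean (9+k)/(9+20+k).
Set (9+k)/(29+k) > 0.56 and solve: k > (0.56·29 − 9)/(1 − 0.56) = 16.455.
The smallest integer exceeding 16.455 is 17, and checking k=17: (26)/(46) = 0.5652 > 0.56.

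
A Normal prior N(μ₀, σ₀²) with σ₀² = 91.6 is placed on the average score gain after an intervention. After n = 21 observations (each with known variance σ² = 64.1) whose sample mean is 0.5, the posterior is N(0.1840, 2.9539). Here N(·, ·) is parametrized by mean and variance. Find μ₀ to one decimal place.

μ₀ = -9.3

The posterior mean is a precision-weighted average: μ_n = (τ₀μ₀ + τ_data·x̄)/(τ₀+τ_data), with τ₀=1/σ₀² and τ_data=n/σ².
Here τ₀ = 1/91.6 = 0.010917 and τ_data = 21/64.1 = 0.327613, so τ_n = 0.338530.
Rearranging for μ₀: μ₀ = (μ_n·τ_n − τ_data·x̄)/τ₀ = (0.1840·0.338530 − 0.327613·0.5) / 0.010917 = -0.101517/0.010917 ≈ -9.3.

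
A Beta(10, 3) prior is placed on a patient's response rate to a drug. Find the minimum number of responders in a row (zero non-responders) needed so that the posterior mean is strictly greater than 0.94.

After k responders and 0 non-responders the posterior is Beta(10+k, 3), with mean (10+k)/(10+3+k).
Set (10+k)/(13+k) > 0.94 and solve: k > (0.94·13 − 10)/(1 − 0.94) = 37.000.
The smallest integer exceeding 37.000 is 38, and checking k=38: (48)/(51) = 0.9412 > 0.94.

k = 38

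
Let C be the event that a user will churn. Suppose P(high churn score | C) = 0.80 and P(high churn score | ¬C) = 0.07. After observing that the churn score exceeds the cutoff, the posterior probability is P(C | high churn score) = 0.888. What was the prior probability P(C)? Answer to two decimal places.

P(C) = 0.41

In odds form, posterior odds = prior odds × likelihood ratio, so prior odds = posterior odds ÷ LR.
Posterior odds = 0.888/(1−0.888) = 7.9286. LR = 0.80/0.07 = 11.4286.
Prior odds = 7.9286/11.4286 = 0.6938, so P(C) = 0.6938/(1+0.6938) ≈ 0.41.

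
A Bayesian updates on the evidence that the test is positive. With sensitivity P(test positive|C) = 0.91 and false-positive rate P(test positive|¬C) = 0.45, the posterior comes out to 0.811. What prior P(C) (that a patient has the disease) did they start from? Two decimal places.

Bayes' rule in odds form gives O(C|E) = O(C)·[P(E|C)/P(E|¬C)], hence O(C) = O(C|E)/LR.
Posterior odds = 0.811/(1−0.811) = 4.2910. LR = 0.91/0.45 = 2.0222.
Prior odds = 4.2910/2.0222 = 2.1219, so P(C) = 2.1219/(1+2.1219) ≈ 0.68.

P(C) = 0.68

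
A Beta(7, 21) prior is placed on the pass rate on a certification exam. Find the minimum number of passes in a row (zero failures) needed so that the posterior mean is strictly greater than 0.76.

After k passes and 0 failures the posterior is Beta(7+k, 21), with mean (7+k)/(7+21+k).
Set (7+k)/(28+k) > 0.76 and solve: k > (0.76·28 − 7)/(1 − 0.76) = 59.500.
The smallest integer exceeding 59.500 is 60, and checking k=60: (67)/(88) = 0.7614 > 0.76.

k = 60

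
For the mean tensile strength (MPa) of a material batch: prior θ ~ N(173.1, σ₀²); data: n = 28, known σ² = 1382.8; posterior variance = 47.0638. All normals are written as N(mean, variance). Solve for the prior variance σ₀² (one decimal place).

σ₀² = 1001.0

For the Normal–Normal model with known σ², precisions add: τ_n = τ₀ + n/σ².
So 1/σ₀² = 1/47.0638 − 28/1382.8 = 0.021248 − 0.020249 = 0.000999.
Hence σ₀² = 1/0.000999 ≈ 1001.0.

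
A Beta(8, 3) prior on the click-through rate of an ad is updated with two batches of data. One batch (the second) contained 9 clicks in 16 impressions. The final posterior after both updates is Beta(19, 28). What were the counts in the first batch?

Sequential conjugate updates are equivalent to a single update on the pooled data, so total successes = posterior α − prior α and total failures = posterior β − prior β.
Total across both batches: 19−8=11 clicks, 28−3=25 non-clicks.
Subtract the second batch: 11−9=2 clicks and 25−7=18 non-clicks.

2 clicks and 18 non-clicks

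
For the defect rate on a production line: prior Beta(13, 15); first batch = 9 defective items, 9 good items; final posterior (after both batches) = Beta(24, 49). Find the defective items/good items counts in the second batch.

2 defective items and 25 good items

Sequential conjugate updates are equivalent to a single update on the pooled data, so total successes = posterior α − prior α and total failures = posterior β − prior β.
Total across both batches: 24−13=11 defective items, 49−15=34 good items.
Subtract the first batch: 11−9=2 defective items and 34−9=25 good items.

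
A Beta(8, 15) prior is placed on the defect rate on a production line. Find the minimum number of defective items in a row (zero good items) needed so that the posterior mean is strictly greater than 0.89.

k = 114

After k defective items and 0 good items the posterior is Beta(8+k, 15), with mean (8+k)/(8+15+k).
Set (8+k)/(23+k) > 0.89 and solve: k > (0.89·23 − 8)/(1 − 0.89) = 113.364.
The smallest integer exceeding 113.364 is 114, and checking k=114: (122)/(137) = 0.8905 > 0.89.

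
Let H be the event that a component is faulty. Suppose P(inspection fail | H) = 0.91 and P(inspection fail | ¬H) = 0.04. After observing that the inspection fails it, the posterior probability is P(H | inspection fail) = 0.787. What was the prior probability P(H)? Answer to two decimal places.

P(H) = 0.14

Bayes' rule in odds form gives O(H|E) = O(H)·[P(E|H)/P(E|¬H)], hence O(H) = O(H|E)/LR.
Posterior odds = 0.787/(1−0.787) = 3.6948. LR = 0.91/0.04 = 22.7500.
Prior odds = 3.6948/22.7500 = 0.1624, so P(H) = 0.1624/(1+0.1624) ≈ 0.14.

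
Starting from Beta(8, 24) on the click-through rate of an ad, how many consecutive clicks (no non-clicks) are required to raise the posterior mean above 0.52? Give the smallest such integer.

k = 19

After k clicks and 0 non-clicks the posterior is Beta(8+k, 24), with mean (8+k)/(8+24+k).
Set (8+k)/(32+k) > 0.52 and solve: k > (0.52·32 − 8)/(1 − 0.52) = 18.000.
The smallest integer exceeding 18.000 is 19, and checking k=19: (27)/(51) = 0.5294 > 0.52.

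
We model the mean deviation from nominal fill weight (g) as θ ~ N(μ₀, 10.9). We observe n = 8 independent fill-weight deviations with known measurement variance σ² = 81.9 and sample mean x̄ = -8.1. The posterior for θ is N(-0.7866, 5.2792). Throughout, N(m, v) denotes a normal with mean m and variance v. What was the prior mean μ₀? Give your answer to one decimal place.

μ₀ = 7.0

With known observation variance, the Normal–Normal posterior has precision τ_n = τ₀ + n/σ² and mean μ_n = (τ₀μ₀ + (n/σ²)x̄)/τ_n.
Here τ₀ = 1/10.9 = 0.091743 and τ_data = 8/81.9 = 0.097680, so τ_n = 0.189423.
Rearranging for μ₀: μ₀ = (μ_n·τ_n − τ_data·x̄)/τ₀ = (-0.7866·0.189423 − 0.097680·-8.1) / 0.091743 = 0.642208/0.091743 ≈ 7.0.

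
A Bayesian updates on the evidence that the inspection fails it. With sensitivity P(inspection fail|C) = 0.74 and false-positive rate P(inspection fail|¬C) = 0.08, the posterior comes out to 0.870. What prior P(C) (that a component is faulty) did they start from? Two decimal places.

Bayes' rule in odds form gives O(C|E) = O(C)·[P(E|C)/P(E|¬C)], hence O(C) = O(C|E)/LR.
Posterior odds = 0.870/(1−0.870) = 6.6923. LR = 0.74/0.08 = 9.2500.
Prior odds = 6.6923/9.2500 = 0.7235, so P(C) = 0.7235/(1+0.7235) ≈ 0.42.

P(C) = 0.42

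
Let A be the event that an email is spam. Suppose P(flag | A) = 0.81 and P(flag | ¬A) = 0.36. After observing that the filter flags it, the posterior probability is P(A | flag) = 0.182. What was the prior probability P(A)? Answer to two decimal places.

Bayes' rule in odds form gives O(A|E) = O(A)·[P(E|A)/P(E|¬A)], hence O(A) = O(A|E)/LR.
Posterior odds = 0.182/(1−0.182) = 0.2225. LR = 0.81/0.36 = 2.2500.
Prior odds = 0.2225/2.2500 = 0.0989, so P(A) = 0.0989/(1+0.0989) ≈ 0.09.

P(A) = 0.09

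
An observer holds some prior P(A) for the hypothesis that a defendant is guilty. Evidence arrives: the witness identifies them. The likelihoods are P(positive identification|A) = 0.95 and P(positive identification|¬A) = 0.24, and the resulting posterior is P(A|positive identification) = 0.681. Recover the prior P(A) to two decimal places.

In odds form, posterior odds = prior odds × likelihood ratio, so prior odds = posterior odds ÷ LR.
Posterior odds = 0.681/(1−0.681) = 2.1348. LR = 0.95/0.24 = 3.9583.
Prior odds = 2.1348/3.9583 = 0.5393, so P(A) = 0.5393/(1+0.5393) ≈ 0.35.

P(A) = 0.35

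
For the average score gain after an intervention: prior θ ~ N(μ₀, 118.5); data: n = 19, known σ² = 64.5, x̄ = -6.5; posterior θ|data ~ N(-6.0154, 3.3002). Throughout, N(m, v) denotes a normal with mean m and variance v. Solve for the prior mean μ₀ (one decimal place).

With known observation variance, the Normal–Normal posterior has precision τ_n = τ₀ + n/σ² and mean μ_n = (τ₀μ₀ + (n/σ²)x̄)/τ_n.
Here τ₀ = 1/118.5 = 0.008439 and τ_data = 19/64.5 = 0.294574, so τ_n = 0.303013.
Rearranging for μ₀: μ₀ = (μ_n·τ_n − τ_data·x̄)/τ₀ = (-6.0154·0.303013 − 0.294574·-6.5) / 0.008439 = 0.091987/0.008439 ≈ 10.9.

μ₀ = 10.9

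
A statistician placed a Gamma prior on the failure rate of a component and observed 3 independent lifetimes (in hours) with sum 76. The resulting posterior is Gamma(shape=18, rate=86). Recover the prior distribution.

Gamma–exponential conjugacy: posterior shape = α + n, posterior rate = β + Σtᵢ.
So α = 18 − 3 = 15 and β = 86 − 76 = 10.

Gamma(shape=15, rate=10)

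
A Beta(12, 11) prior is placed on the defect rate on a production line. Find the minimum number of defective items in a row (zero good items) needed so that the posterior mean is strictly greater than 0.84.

k = 46

After k defective items and 0 good items the posterior is Beta(12+k, 11), with mean (12+k)/(12+11+k).
Set (12+k)/(23+k) > 0.84 and solve: k > (0.84·23 − 12)/(1 − 0.84) = 45.750.
The smallest integer exceeding 45.750 is 46, and checking k=46: (58)/(69) = 0.8406 > 0.84.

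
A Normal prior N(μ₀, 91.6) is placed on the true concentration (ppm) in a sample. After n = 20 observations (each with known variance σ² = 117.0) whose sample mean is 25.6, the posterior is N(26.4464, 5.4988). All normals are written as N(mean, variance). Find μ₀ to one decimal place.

The posterior mean is a precision-weighted average: μ_n = (τ₀μ₀ + τ_data·x̄)/(τ₀+τ_data), with τ₀=1/σ₀² and τ_data=n/σ².
Here τ₀ = 1/91.6 = 0.010917 and τ_data = 20/117.0 = 0.170940, so τ_n = 0.181857.
Rearranging for μ₀: μ₀ = (μ_n·τ_n − τ_data·x̄)/τ₀ = (26.4464·0.181857 − 0.170940·25.6) / 0.010917 = 0.433399/0.010917 ≈ 39.7.

μ₀ = 39.7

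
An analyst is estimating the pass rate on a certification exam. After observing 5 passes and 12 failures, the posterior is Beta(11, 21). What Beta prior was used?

Beta is conjugate to the binomial likelihood: posterior = Beta(α+s, β+f).
So α = 11 − 5 = 6 and β = 21 − 12 = 9.

Beta(6, 9)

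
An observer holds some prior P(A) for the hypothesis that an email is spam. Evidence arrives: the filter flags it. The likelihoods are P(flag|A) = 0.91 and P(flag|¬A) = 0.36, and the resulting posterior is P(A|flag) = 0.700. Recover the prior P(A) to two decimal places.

P(A) = 0.48

In odds form, posterior odds = prior odds × likelihood ratio, so prior odds = posterior odds ÷ LR.
Posterior odds = 0.700/(1−0.700) = 2.3333. LR = 0.91/0.36 = 2.5278.
Prior odds = 2.3333/2.5278 = 0.9231, so P(A) = 0.9231/(1+0.9231) ≈ 0.48.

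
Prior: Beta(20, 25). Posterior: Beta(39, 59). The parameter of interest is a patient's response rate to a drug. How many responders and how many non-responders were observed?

19 responders and 34 non-responders

Beta is conjugate to the binomial likelihood: posterior = Beta(α+s, β+f).
Match parameters: s=39−20=19, f=59−25=34.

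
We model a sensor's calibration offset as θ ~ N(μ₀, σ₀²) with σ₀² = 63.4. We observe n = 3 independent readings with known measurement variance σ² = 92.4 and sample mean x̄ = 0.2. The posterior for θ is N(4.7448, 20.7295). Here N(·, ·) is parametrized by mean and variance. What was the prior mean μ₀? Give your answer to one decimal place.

The posterior mean is a precision-weighted average: μ_n = (τ₀μ₀ + τ_data·x̄)/(τ₀+τ_data), with τ₀=1/σ₀² and τ_data=n/σ².
Here τ₀ = 1/63.4 = 0.015773 and τ_data = 3/92.4 = 0.032468, so τ_n = 0.048241.
Rearranging for μ₀: μ₀ = (μ_n·τ_n − τ_data·x̄)/τ₀ = (4.7448·0.048241 − 0.032468·0.2) / 0.015773 = 0.222400/0.015773 ≈ 14.1.

μ₀ = 14.1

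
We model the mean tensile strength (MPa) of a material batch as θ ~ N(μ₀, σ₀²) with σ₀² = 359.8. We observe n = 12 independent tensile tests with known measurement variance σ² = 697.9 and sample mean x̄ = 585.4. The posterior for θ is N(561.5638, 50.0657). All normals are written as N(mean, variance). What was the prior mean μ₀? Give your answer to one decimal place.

The posterior mean is a precision-weighted average: μ_n = (τ₀μ₀ + τ_data·x̄)/(τ₀+τ_data), with τ₀=1/σ₀² and τ_data=n/σ².
Here τ₀ = 1/359.8 = 0.002779 and τ_data = 12/697.9 = 0.017194, so τ_n = 0.019973.
Rearranging for μ₀: μ₀ = (μ_n·τ_n − τ_data·x̄)/τ₀ = (561.5638·0.019973 − 0.017194·585.4) / 0.002779 = 1.150746/0.002779 ≈ 414.1.

μ₀ = 414.1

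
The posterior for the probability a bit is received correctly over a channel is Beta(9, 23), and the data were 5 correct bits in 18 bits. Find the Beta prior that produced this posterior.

Under Beta–binomial conjugacy the posterior parameters are (a+s, b+f).
So a = 9 − 5 = 4 and b = 23 − 13 = 10.

Beta(4, 10)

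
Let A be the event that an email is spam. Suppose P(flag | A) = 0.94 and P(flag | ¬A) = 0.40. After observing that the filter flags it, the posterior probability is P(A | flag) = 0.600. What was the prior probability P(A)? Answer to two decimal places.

Bayes' rule in odds form gives O(A|E) = O(A)·[P(E|A)/P(E|¬A)], hence O(A) = O(A|E)/LR.
Posterior odds = 0.600/(1−0.600) = 1.5000. LR = 0.94/0.40 = 2.3500.
Prior odds = 1.5000/2.3500 = 0.6383, so P(A) = 0.6383/(1+0.6383) ≈ 0.39.

P(A) = 0.39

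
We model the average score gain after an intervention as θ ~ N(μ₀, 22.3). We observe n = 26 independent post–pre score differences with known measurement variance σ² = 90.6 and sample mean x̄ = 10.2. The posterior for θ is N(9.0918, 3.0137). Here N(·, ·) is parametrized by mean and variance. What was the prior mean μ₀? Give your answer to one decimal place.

With known observation variance, the Normal–Normal posterior has precision τ_n = τ₀ + n/σ² and mean μ_n = (τ₀μ₀ + (n/σ²)x̄)/τ_n.
Here τ₀ = 1/22.3 = 0.044843 and τ_data = 26/90.6 = 0.286976, so τ_n = 0.331819.
Rearranging for μ₀: μ₀ = (μ_n·τ_n − τ_data·x̄)/τ₀ = (9.0918·0.331819 − 0.286976·10.2) / 0.044843 = 0.089677/0.044843 ≈ 2.0.

μ₀ = 2.0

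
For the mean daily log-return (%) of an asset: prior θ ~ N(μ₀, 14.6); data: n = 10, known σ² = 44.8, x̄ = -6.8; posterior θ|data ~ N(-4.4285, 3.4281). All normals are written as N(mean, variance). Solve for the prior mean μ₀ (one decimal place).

μ₀ = 3.3

The posterior mean is a precision-weighted average: μ_n = (τ₀μ₀ + τ_data·x̄)/(τ₀+τ_data), with τ₀=1/σ₀² and τ_data=n/σ².
Here τ₀ = 1/14.6 = 0.068493 and τ_data = 10/44.8 = 0.223214, so τ_n = 0.291707.
Rearranging for μ₀: μ₀ = (μ_n·τ_n − τ_data·x̄)/τ₀ = (-4.4285·0.291707 − 0.223214·-6.8) / 0.068493 = 0.226031/0.068493 ≈ 3.3.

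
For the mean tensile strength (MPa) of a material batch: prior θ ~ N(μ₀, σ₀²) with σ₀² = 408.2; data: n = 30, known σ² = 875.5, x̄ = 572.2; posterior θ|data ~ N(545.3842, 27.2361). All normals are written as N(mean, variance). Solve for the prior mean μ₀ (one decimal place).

μ₀ = 170.3

The posterior mean is a precision-weighted average: μ_n = (τ₀μ₀ + τ_data·x̄)/(τ₀+τ_data), with τ₀=1/σ₀² and τ_data=n/σ².
Here τ₀ = 1/408.2 = 0.002450 and τ_data = 30/875.5 = 0.034266, so τ_n = 0.036716.
Rearranging for μ₀: μ₀ = (μ_n·τ_n − τ_data·x̄)/τ₀ = (545.3842·0.036716 − 0.034266·572.2) / 0.002450 = 0.417321/0.002450 ≈ 170.3.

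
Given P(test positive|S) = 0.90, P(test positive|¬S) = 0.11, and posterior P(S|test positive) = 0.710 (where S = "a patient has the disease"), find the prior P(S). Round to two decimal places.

P(S) = 0.23

In odds form, posterior odds = prior odds × likelihood ratio, so prior odds = posterior odds ÷ LR.
Posterior odds = 0.710/(1−0.710) = 2.4483. LR = 0.90/0.11 = 8.1818.
Prior odds = 2.4483/8.1818 = 0.2992, so P(S) = 0.2992/(1+0.2992) ≈ 0.23.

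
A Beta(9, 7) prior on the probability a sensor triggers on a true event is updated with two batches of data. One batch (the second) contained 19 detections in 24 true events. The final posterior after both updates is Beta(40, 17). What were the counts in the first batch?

Because Beta–binomial updating is additive in the counts, the combined data contributed (α_post−α_prior, β_post−β_prior) successes and failures.
Total across both batches: 40−9=31 detections, 17−7=10 misses.
Subtract the second batch: 31−19=12 detections and 10−5=5 misses.

12 detections and 5 misses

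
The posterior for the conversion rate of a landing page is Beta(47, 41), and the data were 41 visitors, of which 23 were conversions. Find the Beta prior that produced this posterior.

Under Beta–binomial conjugacy the posterior parameters are (a+s, b+f).
So a = 47 − 23 = 24 and b = 41 − 18 = 23.

Beta(24, 23)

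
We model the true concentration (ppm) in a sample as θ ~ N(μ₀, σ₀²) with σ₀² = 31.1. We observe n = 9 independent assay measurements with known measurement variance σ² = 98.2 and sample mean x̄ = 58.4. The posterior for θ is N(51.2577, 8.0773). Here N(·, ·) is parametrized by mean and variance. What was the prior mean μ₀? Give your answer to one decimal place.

With known observation variance, the Normal–Normal posterior has precision τ_n = τ₀ + n/σ² and mean μ_n = (τ₀μ₀ + (n/σ²)x̄)/τ_n.
Here τ₀ = 1/31.1 = 0.032154 and τ_data = 9/98.2 = 0.091650, so τ_n = 0.123804.
Rearranging for μ₀: μ₀ = (μ_n·τ_n − τ_data·x̄)/τ₀ = (51.2577·0.123804 − 0.091650·58.4) / 0.032154 = 0.993548/0.032154 ≈ 30.9.

μ₀ = 30.9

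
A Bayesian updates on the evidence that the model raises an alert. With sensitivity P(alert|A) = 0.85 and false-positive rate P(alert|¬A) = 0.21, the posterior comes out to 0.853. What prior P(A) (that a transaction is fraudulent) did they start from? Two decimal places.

P(A) = 0.59

In odds form, posterior odds = prior odds × likelihood ratio, so prior odds = posterior odds ÷ LR.
Posterior odds = 0.853/(1−0.853) = 5.8027. LR = 0.85/0.21 = 4.0476.
Prior odds = 5.8027/4.0476 = 1.4336, so P(A) = 1.4336/(1+1.4336) ≈ 0.59.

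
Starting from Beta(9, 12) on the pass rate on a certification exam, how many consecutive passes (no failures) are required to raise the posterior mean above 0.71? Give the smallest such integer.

After k passes and 0 failures the posterior is Beta(9+k, 12), with mean (9+k)/(9+12+k).
Set (9+k)/(21+k) > 0.71 and solve: k > (0.71·21 − 9)/(1 − 0.71) = 20.379.
The smallest integer exceeding 20.379 is 21.

k = 21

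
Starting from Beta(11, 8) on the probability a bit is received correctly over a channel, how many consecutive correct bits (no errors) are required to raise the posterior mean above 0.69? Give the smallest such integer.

After k correct bits and 0 errors the posterior is Beta(11+k, 8), with mean (11+k)/(11+8+k).
Set (11+k)/(19+k) > 0.69 and solve: k > (0.69·19 − 11)/(1 − 0.69) = 6.806.
The smallest integer exceeding 6.806 is 7, and checking k=7: (18)/(26) = 0.6923 > 0.69.

k = 7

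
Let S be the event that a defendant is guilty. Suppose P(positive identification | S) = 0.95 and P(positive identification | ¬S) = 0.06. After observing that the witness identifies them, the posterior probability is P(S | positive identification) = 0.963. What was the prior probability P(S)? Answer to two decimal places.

In odds form, posterior odds = prior odds × likelihood ratio, so prior odds = posterior odds ÷ LR.
Posterior odds = 0.963/(1−0.963) = 26.0270. LR = 0.95/0.06 = 15.8333.
Prior odds = 26.0270/15.8333 = 1.6438, so P(S) = 1.6438/(1+1.6438) ≈ 0.62.

P(S) = 0.62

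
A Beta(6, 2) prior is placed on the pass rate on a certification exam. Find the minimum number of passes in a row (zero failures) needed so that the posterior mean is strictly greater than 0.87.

After k passes and 0 failures the posterior is Beta(6+k, 2), with mean (6+k)/(6+2+k).
Set (6+k)/(8+k) > 0.87 and solve: k > (0.87·8 − 6)/(1 − 0.87) = 7.385.
The smallest integer exceeding 7.385 is 8, and checking k=8: (14)/(16) = 0.8750 > 0.87.

k = 8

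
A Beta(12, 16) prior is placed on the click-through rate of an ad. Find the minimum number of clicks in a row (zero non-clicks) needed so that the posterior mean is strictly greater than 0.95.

k = 293

After k clicks and 0 non-clicks the posterior is Beta(12+k, 16), with mean (12+k)/(12+16+k).
Set (12+k)/(28+k) > 0.95 and solve: k > (0.95·28 − 12)/(1 − 0.95) = 292.000.
The smallest integer exceeding 292.000 is 293, and checking k=293: (305)/(321) = 0.9502 > 0.95.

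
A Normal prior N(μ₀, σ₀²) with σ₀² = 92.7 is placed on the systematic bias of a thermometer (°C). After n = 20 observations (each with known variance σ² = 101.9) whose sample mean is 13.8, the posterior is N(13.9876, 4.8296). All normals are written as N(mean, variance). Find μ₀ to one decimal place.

μ₀ = 17.4

The posterior mean is a precision-weighted average: μ_n = (τ₀μ₀ + τ_data·x̄)/(τ₀+τ_data), with τ₀=1/σ₀² and τ_data=n/σ².
Here τ₀ = 1/92.7 = 0.010787 and τ_data = 20/101.9 = 0.196271, so τ_n = 0.207058.
Rearranging for μ₀: μ₀ = (μ_n·τ_n − τ_data·x̄)/τ₀ = (13.9876·0.207058 − 0.196271·13.8) / 0.010787 = 0.187705/0.010787 ≈ 17.4.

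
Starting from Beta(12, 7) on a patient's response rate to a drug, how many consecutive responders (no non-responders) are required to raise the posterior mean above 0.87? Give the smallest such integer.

k = 35

After k responders and 0 non-responders the posterior is Beta(12+k, 7), with mean (12+k)/(12+7+k).
Set (12+k)/(19+k) > 0.87 and solve: k > (0.87·19 − 12)/(1 − 0.87) = 34.846.
The smallest integer exceeding 34.846 is 35.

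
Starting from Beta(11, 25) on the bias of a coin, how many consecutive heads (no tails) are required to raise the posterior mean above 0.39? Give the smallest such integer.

k = 5

After k heads and 0 tails the posterior is Beta(11+k, 25), with mean (11+k)/(11+25+k).
Set (11+k)/(36+k) > 0.39 and solve: k > (0.39·36 − 11)/(1 − 0.39) = 4.984.
The smallest integer exceeding 4.984 is 5, and checking k=5: (16)/(41) = 0.3902 > 0.39.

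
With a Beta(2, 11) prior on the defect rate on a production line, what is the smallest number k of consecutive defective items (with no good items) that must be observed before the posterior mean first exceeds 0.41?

k = 6

After k defective items and 0 good items the posterior is Beta(2+k, 11), with mean (2+k)/(2+11+k).
Set (2+k)/(13+k) > 0.41 and solve: k > (0.41·13 − 2)/(1 − 0.41) = 5.644.
The smallest integer exceeding 5.644 is 6, and checking k=6: (8)/(19) = 0.4211 > 0.41.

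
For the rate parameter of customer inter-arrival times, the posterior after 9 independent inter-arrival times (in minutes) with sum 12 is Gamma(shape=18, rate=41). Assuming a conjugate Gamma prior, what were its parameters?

For an exponential likelihood with a Gamma(α, β) prior on the rate, n observations with total T give posterior Gamma(α+n, β+T).
So α = 18 − 9 = 9 and β = 41 − 12 = 29.

Gamma(shape=9, rate=29)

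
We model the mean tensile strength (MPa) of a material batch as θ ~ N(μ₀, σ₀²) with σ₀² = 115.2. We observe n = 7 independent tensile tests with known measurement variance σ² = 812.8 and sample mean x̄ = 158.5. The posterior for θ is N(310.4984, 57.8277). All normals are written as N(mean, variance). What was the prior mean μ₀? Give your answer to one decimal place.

The posterior mean is a precision-weighted average: μ_n = (τ₀μ₀ + τ_data·x̄)/(τ₀+τ_data), with τ₀=1/σ₀² and τ_data=n/σ².
Here τ₀ = 1/115.2 = 0.008681 and τ_data = 7/812.8 = 0.008612, so τ_n = 0.017293.
Rearranging for μ₀: μ₀ = (μ_n·τ_n − τ_data·x̄)/τ₀ = (310.4984·0.017293 − 0.008612·158.5) / 0.008681 = 4.004447/0.008681 ≈ 461.3.

μ₀ = 461.3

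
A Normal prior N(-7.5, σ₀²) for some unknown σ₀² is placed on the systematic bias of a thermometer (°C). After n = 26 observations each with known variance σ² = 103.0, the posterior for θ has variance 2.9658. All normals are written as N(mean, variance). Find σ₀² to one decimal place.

σ₀² = 11.8

Posterior precision equals prior precision plus data precision: 1/σ_n² = 1/σ₀² + n/σ².
So 1/σ₀² = 1/2.9658 − 26/103.0 = 0.337177 − 0.252427 = 0.084750.
Hence σ₀² = 1/0.084750 ≈ 11.8.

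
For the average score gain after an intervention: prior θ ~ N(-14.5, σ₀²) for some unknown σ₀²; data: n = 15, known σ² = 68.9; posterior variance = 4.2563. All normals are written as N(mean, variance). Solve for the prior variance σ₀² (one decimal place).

Posterior precision equals prior precision plus data precision: 1/σ_n² = 1/σ₀² + n/σ².
So 1/σ₀² = 1/4.2563 − 15/68.9 = 0.234946 − 0.217707 = 0.017239.
Hence σ₀² = 1/0.017239 ≈ 58.0.

σ₀² = 58.0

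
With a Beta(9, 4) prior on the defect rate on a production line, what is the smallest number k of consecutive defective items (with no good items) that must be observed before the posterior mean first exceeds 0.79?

After k defective items and 0 good items the posterior is Beta(9+k, 4), with mean (9+k)/(9+4+k).
Set (9+k)/(13+k) > 0.79 and solve: k > (0.79·13 − 9)/(1 − 0.79) = 6.048.
The smallest integer exceeding 6.048 is 7.

k = 7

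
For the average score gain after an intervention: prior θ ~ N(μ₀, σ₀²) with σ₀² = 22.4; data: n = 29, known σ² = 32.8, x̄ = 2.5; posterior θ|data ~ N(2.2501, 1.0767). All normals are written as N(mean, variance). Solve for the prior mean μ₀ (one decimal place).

The posterior mean is a precision-weighted average: μ_n = (τ₀μ₀ + τ_data·x̄)/(τ₀+τ_data), with τ₀=1/σ₀² and τ_data=n/σ².
Here τ₀ = 1/22.4 = 0.044643 and τ_data = 29/32.8 = 0.884146, so τ_n = 0.928789.
Rearranging for μ₀: μ₀ = (μ_n·τ_n − τ_data·x̄)/τ₀ = (2.2501·0.928789 − 0.884146·2.5) / 0.044643 = -0.120497/0.044643 ≈ -2.7.

μ₀ = -2.7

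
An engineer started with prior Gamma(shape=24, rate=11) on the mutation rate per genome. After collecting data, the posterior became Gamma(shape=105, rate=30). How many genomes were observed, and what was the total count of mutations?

A Gamma(α, β) prior (rate parametrization) on a Poisson rate with n observations summing to S gives posterior Gamma(α+S, β+n).
Matching: Σxᵢ = 105 − 24 = 81 and n = 30 − 11 = 19.

n = 19 genomes with total 81 mutations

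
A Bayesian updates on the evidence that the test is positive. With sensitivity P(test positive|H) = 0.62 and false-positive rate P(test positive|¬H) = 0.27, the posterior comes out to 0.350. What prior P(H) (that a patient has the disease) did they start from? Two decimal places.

P(H) = 0.19

Bayes' rule in odds form gives O(H|E) = O(H)·[P(E|H)/P(E|¬H)], hence O(H) = O(H|E)/LR.
Posterior odds = 0.350/(1−0.350) = 0.5385. LR = 0.62/0.27 = 2.2963.
Prior odds = 0.5385/2.2963 = 0.2345, so P(H) = 0.2345/(1+0.2345) ≈ 0.19.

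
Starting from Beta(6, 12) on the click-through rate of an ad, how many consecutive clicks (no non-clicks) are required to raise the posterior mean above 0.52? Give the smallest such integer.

After k clicks and 0 non-clicks the posterior is Beta(6+k, 12), with mean (6+k)/(6+12+k).
Set (6+k)/(18+k) > 0.52 and solve: k > (0.52·18 − 6)/(1 − 0.52) = 7.000.
The smallest integer exceeding 7.000 is 8.

k = 8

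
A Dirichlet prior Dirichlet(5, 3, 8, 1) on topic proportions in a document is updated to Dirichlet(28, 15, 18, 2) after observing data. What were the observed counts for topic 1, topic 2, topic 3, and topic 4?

counts (23, 12, 10, 1)

For a Dirichlet(α) prior with multinomial counts c, the posterior is Dirichlet(α + c) componentwise.
Counts are posterior − prior componentwise: 28−5=23, 15−3=12, 18−8=10, 2−1=1.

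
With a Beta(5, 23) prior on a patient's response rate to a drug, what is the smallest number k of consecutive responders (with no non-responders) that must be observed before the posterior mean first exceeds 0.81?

After k responders and 0 non-responders the posterior is Beta(5+k, 23), with mean (5+k)/(5+23+k).
Set (5+k)/(28+k) > 0.81 and solve: k > (0.81·28 − 5)/(1 − 0.81) = 93.053.
The smallest integer exceeding 93.053 is 94.

k = 94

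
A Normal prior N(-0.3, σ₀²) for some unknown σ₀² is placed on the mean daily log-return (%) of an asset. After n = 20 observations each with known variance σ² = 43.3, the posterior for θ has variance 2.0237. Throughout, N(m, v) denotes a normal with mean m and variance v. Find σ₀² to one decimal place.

σ₀² = 31.0

Posterior precision equals prior precision plus data precision: 1/σ_n² = 1/σ₀² + n/σ².
So 1/σ₀² = 1/2.0237 − 20/43.3 = 0.494144 − 0.461894 = 0.032250.
Hence σ₀² = 1/0.032250 ≈ 31.0.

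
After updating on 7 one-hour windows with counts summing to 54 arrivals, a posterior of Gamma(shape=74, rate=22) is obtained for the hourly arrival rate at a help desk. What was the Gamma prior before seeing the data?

A Gamma(α, β) prior (rate parametrization) on a Poisson rate with n observations summing to S gives posterior Gamma(α+S, β+n).
So α = 74 − 54 = 20 and β = 22 − 7 = 15.

Gamma(shape=20, rate=15)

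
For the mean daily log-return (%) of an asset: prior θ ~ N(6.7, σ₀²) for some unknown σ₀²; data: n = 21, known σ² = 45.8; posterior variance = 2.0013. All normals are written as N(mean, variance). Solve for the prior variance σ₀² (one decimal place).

Posterior precision equals prior precision plus data precision: 1/σ_n² = 1/σ₀² + n/σ².
So 1/σ₀² = 1/2.0013 − 21/45.8 = 0.499675 − 0.458515 = 0.041160.
Hence σ₀² = 1/0.041160 ≈ 24.3.

σ₀² = 24.3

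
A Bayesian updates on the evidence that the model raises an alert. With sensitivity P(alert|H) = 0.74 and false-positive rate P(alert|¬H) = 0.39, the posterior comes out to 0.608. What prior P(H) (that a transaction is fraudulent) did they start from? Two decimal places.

Bayes' rule in odds form gives O(H|E) = O(H)·[P(E|H)/P(E|¬H)], hence O(H) = O(H|E)/LR.
Posterior odds = 0.608/(1−0.608) = 1.5510. LR = 0.74/0.39 = 1.8974.
Prior odds = 1.5510/1.8974 = 0.8174, so P(H) = 0.8174/(1+0.8174) ≈ 0.45.

P(H) = 0.45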